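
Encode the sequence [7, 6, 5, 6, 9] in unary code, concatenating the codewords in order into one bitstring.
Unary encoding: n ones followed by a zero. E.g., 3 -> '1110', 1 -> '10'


Encode each number as n ones followed by a terminating 0:
  7 -> 11111110 (8 bits)
  6 -> 1111110 (7 bits)
  5 -> 111110 (6 bits)
  6 -> 1111110 (7 bits)
  9 -> 1111111110 (10 bits)
Total length = 8 + 7 + 6 + 7 + 10 = 38 bits.

Unary([7, 6, 5, 6, 9]) = 11111110111111011111011111101111111110 (38 bits)


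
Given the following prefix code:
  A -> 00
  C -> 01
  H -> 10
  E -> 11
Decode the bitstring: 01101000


Decoding step by step:
Bits 01 -> C
Bits 10 -> H
Bits 10 -> H
Bits 00 -> A


Decoded message: CHHA


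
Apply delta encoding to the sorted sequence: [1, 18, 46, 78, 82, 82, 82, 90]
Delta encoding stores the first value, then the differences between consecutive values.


First value: 1
Deltas:
  18 - 1 = 17
  46 - 18 = 28
  78 - 46 = 32
  82 - 78 = 4
  82 - 82 = 0
  82 - 82 = 0
  90 - 82 = 8


Delta encoded: [1, 17, 28, 32, 4, 0, 0, 8]


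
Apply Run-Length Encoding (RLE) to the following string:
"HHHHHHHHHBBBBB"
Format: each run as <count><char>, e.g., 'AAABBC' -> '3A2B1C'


Scanning runs left to right:
  i=0: run of 'H' x 9 -> '9H'
  i=9: run of 'B' x 5 -> '5B'

RLE = 9H5B


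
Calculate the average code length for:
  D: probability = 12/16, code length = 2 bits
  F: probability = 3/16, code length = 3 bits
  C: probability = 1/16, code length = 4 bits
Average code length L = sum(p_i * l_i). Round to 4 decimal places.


Weighted contributions p_i * l_i:
  D: (12/16) * 2 = 24/16
  F: (3/16) * 3 = 9/16
  C: (1/16) * 4 = 4/16
Sum = (24 + 9 + 4)/16 = 37/16

L = 37/16 = 2.3125 bits/symbol


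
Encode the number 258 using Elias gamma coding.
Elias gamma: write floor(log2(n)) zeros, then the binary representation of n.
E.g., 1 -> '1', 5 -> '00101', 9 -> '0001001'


num_bits = floor(log2(258)) + 1 = 9
leading_zeros = num_bits - 1 = 8
binary(258) = 100000010

Elias gamma(258) = '00000000' + '100000010' = 00000000100000010 (17 bits)


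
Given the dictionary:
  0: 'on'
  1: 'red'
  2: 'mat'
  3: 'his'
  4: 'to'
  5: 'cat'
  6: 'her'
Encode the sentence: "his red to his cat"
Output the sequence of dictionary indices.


Look up each word in the dictionary:
  'his' -> 3
  'red' -> 1
  'to' -> 4
  'his' -> 3
  'cat' -> 5

Encoded: [3, 1, 4, 3, 5]


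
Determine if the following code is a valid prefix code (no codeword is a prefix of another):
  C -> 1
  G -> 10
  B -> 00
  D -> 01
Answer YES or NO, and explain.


Checking each pair (does one codeword prefix another?):
  C='1' vs G='10': prefix -- VIOLATION

NO -- this is NOT a valid prefix code. C (1) is a prefix of G (10).


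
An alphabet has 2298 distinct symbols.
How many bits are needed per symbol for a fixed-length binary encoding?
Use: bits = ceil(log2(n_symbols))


log2(2298) = 11.1662
Bracket: 2^11 = 2048 < 2298 <= 2^12 = 4096
So ceil(log2(2298)) = 12

bits = ceil(log2(2298)) = ceil(11.1662) = 12 bits


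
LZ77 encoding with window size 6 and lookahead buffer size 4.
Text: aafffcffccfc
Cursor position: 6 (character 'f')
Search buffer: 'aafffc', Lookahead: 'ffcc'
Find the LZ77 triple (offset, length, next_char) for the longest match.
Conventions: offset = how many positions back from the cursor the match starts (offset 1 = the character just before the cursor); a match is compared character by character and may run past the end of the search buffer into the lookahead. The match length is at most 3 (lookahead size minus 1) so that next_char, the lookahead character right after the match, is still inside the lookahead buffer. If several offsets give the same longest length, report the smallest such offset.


Try each offset into the search buffer:
  offset=1 (pos 5, char 'c'): match length 0
  offset=2 (pos 4, char 'f'): match length 1
  offset=3 (pos 3, char 'f'): match length 3
  offset=4 (pos 2, char 'f'): match length 2
  offset=5 (pos 1, char 'a'): match length 0
  offset=6 (pos 0, char 'a'): match length 0
Longest match has length 3 at offset 3.
next_char = character at position 6 + 3 = 9 -> 'c'

Best match: offset=3, length=3 (matching 'ffc' starting at position 3)
LZ77 triple: (3, 3, 'c')


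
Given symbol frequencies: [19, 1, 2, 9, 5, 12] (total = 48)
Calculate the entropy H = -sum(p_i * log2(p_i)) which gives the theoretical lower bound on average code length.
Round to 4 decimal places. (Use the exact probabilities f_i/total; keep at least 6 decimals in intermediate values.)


Per-symbol terms -p_i * log2(p_i) with p_i = f_i/48:
  p = 19/48 = 0.395833: log2(p) = -1.337035, -p*log2(p) = 0.529243
  p = 1/48 = 0.020833: log2(p) = -5.584963, -p*log2(p) = 0.116353
  p = 2/48 = 0.041667: log2(p) = -4.584963, -p*log2(p) = 0.191040
  p = 9/48 = 0.187500: log2(p) = -2.415037, -p*log2(p) = 0.452820
  p = 5/48 = 0.104167: log2(p) = -3.263034, -p*log2(p) = 0.339899
  p = 12/48 = 0.250000: log2(p) = -2.000000, -p*log2(p) = 0.500000
H = 0.529243 + 0.116353 + 0.191040 + 0.452820 + 0.339899 + 0.500000 = 2.129355

H = 2.1294 bits/symbol


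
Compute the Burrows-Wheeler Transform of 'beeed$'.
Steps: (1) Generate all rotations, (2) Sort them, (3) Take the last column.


Rotations (sorted):
  0: $beeed -> last char: d
  1: beeed$ -> last char: $
  2: d$beee -> last char: e
  3: ed$bee -> last char: e
  4: eed$be -> last char: e
  5: eeed$b -> last char: b


BWT = d$eeeb


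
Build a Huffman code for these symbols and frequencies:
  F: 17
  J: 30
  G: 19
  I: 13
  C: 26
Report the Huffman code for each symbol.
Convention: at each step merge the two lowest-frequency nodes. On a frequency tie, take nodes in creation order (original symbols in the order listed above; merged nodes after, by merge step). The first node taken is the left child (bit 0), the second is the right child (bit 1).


Huffman tree construction:
Step 1: Merge I(13) + F(17) = 30
Step 2: Merge G(19) + C(26) = 45
Step 3: Merge J(30) + (I+F)(30) = 60
Step 4: Merge (G+C)(45) + (J+(I+F))(60) = 105
Read each symbol's code off the tree from the root (left child = 0, right child = 1).

Codes:
  F: 111 (length 3)
  J: 10 (length 2)
  G: 00 (length 2)
  I: 110 (length 3)
  C: 01 (length 2)
Average code length: 240/105 = 2.2857 bits/symbol


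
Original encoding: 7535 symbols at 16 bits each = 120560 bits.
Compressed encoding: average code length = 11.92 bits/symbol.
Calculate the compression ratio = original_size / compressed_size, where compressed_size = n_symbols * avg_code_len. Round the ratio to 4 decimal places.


original_size = n_symbols * orig_bits = 7535 * 16 = 120560 bits
compressed_size = n_symbols * avg_code_len = 7535 * 11.92 = 89817.2 bits
ratio = original_size / compressed_size = 120560 / 89817.2 = 1.3423

Compression ratio = 1.3423


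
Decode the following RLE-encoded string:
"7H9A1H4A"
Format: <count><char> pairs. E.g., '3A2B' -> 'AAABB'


Expanding each <count><char> pair:
  7H -> 'HHHHHHH'
  9A -> 'AAAAAAAAA'
  1H -> 'H'
  4A -> 'AAAA'

Decoded = HHHHHHHAAAAAAAAAHAAAA


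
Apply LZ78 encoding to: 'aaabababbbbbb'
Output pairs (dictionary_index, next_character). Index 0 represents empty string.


LZ78 encoding steps:
Dictionary: {0: ''}
Step 1: w='' (idx 0), next='a' -> output (0, 'a'), add 'a' as idx 1
Step 2: w='a' (idx 1), next='a' -> output (1, 'a'), add 'aa' as idx 2
Step 3: w='' (idx 0), next='b' -> output (0, 'b'), add 'b' as idx 3
Step 4: w='a' (idx 1), next='b' -> output (1, 'b'), add 'ab' as idx 4
Step 5: w='ab' (idx 4), next='b' -> output (4, 'b'), add 'abb' as idx 5
Step 6: w='b' (idx 3), next='b' -> output (3, 'b'), add 'bb' as idx 6
Step 7: w='bb' (idx 6), end of input -> output (6, '')


Encoded: [(0, 'a'), (1, 'a'), (0, 'b'), (1, 'b'), (4, 'b'), (3, 'b'), (6, '')]


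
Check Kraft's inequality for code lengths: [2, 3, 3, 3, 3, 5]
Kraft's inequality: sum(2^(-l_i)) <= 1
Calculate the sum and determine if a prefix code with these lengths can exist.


Sum = 2^(-2) + 2^(-3) + 2^(-3) + 2^(-3) + 2^(-3) + 2^(-5)
    = 0.25 + 0.125 + 0.125 + 0.125 + 0.125 + 0.03125
    = 25/32 = 0.78125
Since 0.78125 <= 1, Kraft's inequality IS satisfied.
A prefix code with these lengths CAN exist.

Kraft sum = 0.78125. Satisfied.


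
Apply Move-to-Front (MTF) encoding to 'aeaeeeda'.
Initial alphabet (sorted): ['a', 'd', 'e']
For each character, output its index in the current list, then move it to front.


MTF encoding:
'a': index 0 in ['a', 'd', 'e'] -> ['a', 'd', 'e']
'e': index 2 in ['a', 'd', 'e'] -> ['e', 'a', 'd']
'a': index 1 in ['e', 'a', 'd'] -> ['a', 'e', 'd']
'e': index 1 in ['a', 'e', 'd'] -> ['e', 'a', 'd']
'e': index 0 in ['e', 'a', 'd'] -> ['e', 'a', 'd']
'e': index 0 in ['e', 'a', 'd'] -> ['e', 'a', 'd']
'd': index 2 in ['e', 'a', 'd'] -> ['d', 'e', 'a']
'a': index 2 in ['d', 'e', 'a'] -> ['a', 'd', 'e']


Output: [0, 2, 1, 1, 0, 0, 2, 2]


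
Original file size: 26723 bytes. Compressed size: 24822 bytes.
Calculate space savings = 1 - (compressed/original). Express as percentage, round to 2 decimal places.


ratio = compressed/original = 24822/26723 = 0.928863
savings = 1 - ratio = 1 - 0.928863 = 0.071137
as a percentage: 0.071137 * 100 = 7.11%

Space savings = 1 - 24822/26723 = 7.11%


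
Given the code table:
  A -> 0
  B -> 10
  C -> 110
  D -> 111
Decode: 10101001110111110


Decoding:
10 -> B
10 -> B
10 -> B
0 -> A
111 -> D
0 -> A
111 -> D
110 -> C


Result: BBBADADC


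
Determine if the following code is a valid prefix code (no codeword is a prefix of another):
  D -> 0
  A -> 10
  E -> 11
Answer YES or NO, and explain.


Checking each pair (does one codeword prefix another?):
  D='0' vs A='10': no prefix
  D='0' vs E='11': no prefix
  A='10' vs D='0': no prefix
  A='10' vs E='11': no prefix
  E='11' vs D='0': no prefix
  E='11' vs A='10': no prefix
No violation found over all pairs.

YES -- this is a valid prefix code. No codeword is a prefix of any other codeword.


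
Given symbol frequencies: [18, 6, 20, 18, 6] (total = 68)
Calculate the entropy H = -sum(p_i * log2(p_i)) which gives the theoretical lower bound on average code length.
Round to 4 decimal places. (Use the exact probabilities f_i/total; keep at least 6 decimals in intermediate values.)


Per-symbol terms -p_i * log2(p_i) with p_i = f_i/68:
  p = 18/68 = 0.264706: log2(p) = -1.917538, -p*log2(p) = 0.507584
  p = 6/68 = 0.088235: log2(p) = -3.502500, -p*log2(p) = 0.309044
  p = 20/68 = 0.294118: log2(p) = -1.765535, -p*log2(p) = 0.519275
  p = 18/68 = 0.264706: log2(p) = -1.917538, -p*log2(p) = 0.507584
  p = 6/68 = 0.088235: log2(p) = -3.502500, -p*log2(p) = 0.309044
H = 0.507584 + 0.309044 + 0.519275 + 0.507584 + 0.309044 = 2.152531

H = 2.1525 bits/symbol


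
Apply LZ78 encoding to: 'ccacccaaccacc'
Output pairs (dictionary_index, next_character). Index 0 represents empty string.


LZ78 encoding steps:
Dictionary: {0: ''}
Step 1: w='' (idx 0), next='c' -> output (0, 'c'), add 'c' as idx 1
Step 2: w='c' (idx 1), next='a' -> output (1, 'a'), add 'ca' as idx 2
Step 3: w='c' (idx 1), next='c' -> output (1, 'c'), add 'cc' as idx 3
Step 4: w='ca' (idx 2), next='a' -> output (2, 'a'), add 'caa' as idx 4
Step 5: w='cc' (idx 3), next='a' -> output (3, 'a'), add 'cca' as idx 5
Step 6: w='cc' (idx 3), end of input -> output (3, '')


Encoded: [(0, 'c'), (1, 'a'), (1, 'c'), (2, 'a'), (3, 'a'), (3, '')]


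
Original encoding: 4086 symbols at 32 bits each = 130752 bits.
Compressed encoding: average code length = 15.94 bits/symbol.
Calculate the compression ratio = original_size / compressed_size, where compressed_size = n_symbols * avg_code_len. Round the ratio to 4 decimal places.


original_size = n_symbols * orig_bits = 4086 * 32 = 130752 bits
compressed_size = n_symbols * avg_code_len = 4086 * 15.94 = 65130.84 bits
ratio = original_size / compressed_size = 130752 / 65130.84 = 2.0075

Compression ratio = 2.0075


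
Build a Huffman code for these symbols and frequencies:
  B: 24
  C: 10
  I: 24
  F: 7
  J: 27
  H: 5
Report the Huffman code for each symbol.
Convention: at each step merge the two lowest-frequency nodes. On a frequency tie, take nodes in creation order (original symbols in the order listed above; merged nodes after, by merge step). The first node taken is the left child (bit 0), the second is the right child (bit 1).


Huffman tree construction:
Step 1: Merge H(5) + F(7) = 12
Step 2: Merge C(10) + (H+F)(12) = 22
Step 3: Merge (C+(H+F))(22) + B(24) = 46
Step 4: Merge I(24) + J(27) = 51
Step 5: Merge ((C+(H+F))+B)(46) + (I+J)(51) = 97
Read each symbol's code off the tree from the root (left child = 0, right child = 1).

Codes:
  B: 01 (length 2)
  C: 000 (length 3)
  I: 10 (length 2)
  F: 0011 (length 4)
  J: 11 (length 2)
  H: 0010 (length 4)
Average code length: 228/97 = 2.3505 bits/symbol


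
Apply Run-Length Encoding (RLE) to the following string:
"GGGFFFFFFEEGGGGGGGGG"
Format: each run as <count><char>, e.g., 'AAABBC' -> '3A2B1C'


Scanning runs left to right:
  i=0: run of 'G' x 3 -> '3G'
  i=3: run of 'F' x 6 -> '6F'
  i=9: run of 'E' x 2 -> '2E'
  i=11: run of 'G' x 9 -> '9G'

RLE = 3G6F2E9G


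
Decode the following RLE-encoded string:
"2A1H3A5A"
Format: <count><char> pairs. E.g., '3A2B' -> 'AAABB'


Expanding each <count><char> pair:
  2A -> 'AA'
  1H -> 'H'
  3A -> 'AAA'
  5A -> 'AAAAA'

Decoded = AAHAAAAAAAA


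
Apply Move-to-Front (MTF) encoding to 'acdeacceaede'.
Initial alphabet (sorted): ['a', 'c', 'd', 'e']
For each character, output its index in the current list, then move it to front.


MTF encoding:
'a': index 0 in ['a', 'c', 'd', 'e'] -> ['a', 'c', 'd', 'e']
'c': index 1 in ['a', 'c', 'd', 'e'] -> ['c', 'a', 'd', 'e']
'd': index 2 in ['c', 'a', 'd', 'e'] -> ['d', 'c', 'a', 'e']
'e': index 3 in ['d', 'c', 'a', 'e'] -> ['e', 'd', 'c', 'a']
'a': index 3 in ['e', 'd', 'c', 'a'] -> ['a', 'e', 'd', 'c']
'c': index 3 in ['a', 'e', 'd', 'c'] -> ['c', 'a', 'e', 'd']
'c': index 0 in ['c', 'a', 'e', 'd'] -> ['c', 'a', 'e', 'd']
'e': index 2 in ['c', 'a', 'e', 'd'] -> ['e', 'c', 'a', 'd']
'a': index 2 in ['e', 'c', 'a', 'd'] -> ['a', 'e', 'c', 'd']
'e': index 1 in ['a', 'e', 'c', 'd'] -> ['e', 'a', 'c', 'd']
'd': index 3 in ['e', 'a', 'c', 'd'] -> ['d', 'e', 'a', 'c']
'e': index 1 in ['d', 'e', 'a', 'c'] -> ['e', 'd', 'a', 'c']


Output: [0, 1, 2, 3, 3, 3, 0, 2, 2, 1, 3, 1]


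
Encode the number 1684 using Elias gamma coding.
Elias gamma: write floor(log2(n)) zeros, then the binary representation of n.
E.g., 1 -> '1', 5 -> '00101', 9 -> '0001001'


num_bits = floor(log2(1684)) + 1 = 11
leading_zeros = num_bits - 1 = 10
binary(1684) = 11010010100

Elias gamma(1684) = '0000000000' + '11010010100' = 000000000011010010100 (21 bits)


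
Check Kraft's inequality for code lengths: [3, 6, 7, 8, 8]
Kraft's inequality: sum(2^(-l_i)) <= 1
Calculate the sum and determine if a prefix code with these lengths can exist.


Sum = 2^(-3) + 2^(-6) + 2^(-7) + 2^(-8) + 2^(-8)
    = 0.125 + 0.015625 + 0.0078125 + 0.00390625 + 0.00390625
    = 40/256 = 0.15625
Since 0.15625 <= 1, Kraft's inequality IS satisfied.
A prefix code with these lengths CAN exist.

Kraft sum = 0.15625. Satisfied.


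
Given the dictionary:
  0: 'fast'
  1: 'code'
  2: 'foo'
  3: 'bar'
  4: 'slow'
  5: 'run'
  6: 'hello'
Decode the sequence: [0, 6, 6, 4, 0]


Look up each index in the dictionary:
  0 -> 'fast'
  6 -> 'hello'
  6 -> 'hello'
  4 -> 'slow'
  0 -> 'fast'

Decoded: "fast hello hello slow fast"


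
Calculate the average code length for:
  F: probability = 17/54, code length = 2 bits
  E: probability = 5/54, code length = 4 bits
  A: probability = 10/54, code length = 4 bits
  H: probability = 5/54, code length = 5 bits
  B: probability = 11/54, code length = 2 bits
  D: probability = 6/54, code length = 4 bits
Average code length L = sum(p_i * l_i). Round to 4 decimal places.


Weighted contributions p_i * l_i:
  F: (17/54) * 2 = 34/54
  E: (5/54) * 4 = 20/54
  A: (10/54) * 4 = 40/54
  H: (5/54) * 5 = 25/54
  B: (11/54) * 2 = 22/54
  D: (6/54) * 4 = 24/54
Sum = (34 + 20 + 40 + 25 + 22 + 24)/54 = 165/54

L = 165/54 = 3.0556 bits/symbol


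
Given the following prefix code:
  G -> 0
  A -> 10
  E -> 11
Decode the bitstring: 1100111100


Decoding step by step:
Bits 11 -> E
Bits 0 -> G
Bits 0 -> G
Bits 11 -> E
Bits 11 -> E
Bits 0 -> G
Bits 0 -> G


Decoded message: EGGEEGG


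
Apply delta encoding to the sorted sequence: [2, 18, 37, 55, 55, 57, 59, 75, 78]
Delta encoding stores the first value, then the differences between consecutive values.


First value: 2
Deltas:
  18 - 2 = 16
  37 - 18 = 19
  55 - 37 = 18
  55 - 55 = 0
  57 - 55 = 2
  59 - 57 = 2
  75 - 59 = 16
  78 - 75 = 3


Delta encoded: [2, 16, 19, 18, 0, 2, 2, 16, 3]


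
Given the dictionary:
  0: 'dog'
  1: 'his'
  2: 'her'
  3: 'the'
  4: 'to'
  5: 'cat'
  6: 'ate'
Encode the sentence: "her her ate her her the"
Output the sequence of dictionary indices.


Look up each word in the dictionary:
  'her' -> 2
  'her' -> 2
  'ate' -> 6
  'her' -> 2
  'her' -> 2
  'the' -> 3

Encoded: [2, 2, 6, 2, 2, 3]


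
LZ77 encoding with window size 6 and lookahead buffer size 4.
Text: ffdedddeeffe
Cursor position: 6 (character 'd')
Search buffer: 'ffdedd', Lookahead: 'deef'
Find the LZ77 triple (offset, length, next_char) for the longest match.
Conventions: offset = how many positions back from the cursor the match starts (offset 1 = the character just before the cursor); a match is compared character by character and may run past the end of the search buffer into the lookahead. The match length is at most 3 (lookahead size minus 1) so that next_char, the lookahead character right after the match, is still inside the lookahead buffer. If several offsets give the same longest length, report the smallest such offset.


Try each offset into the search buffer:
  offset=1 (pos 5, char 'd'): match length 1
  offset=2 (pos 4, char 'd'): match length 1
  offset=3 (pos 3, char 'e'): match length 0
  offset=4 (pos 2, char 'd'): match length 2
  offset=5 (pos 1, char 'f'): match length 0
  offset=6 (pos 0, char 'f'): match length 0
Longest match has length 2 at offset 4.
next_char = character at position 6 + 2 = 8 -> 'e'

Best match: offset=4, length=2 (matching 'de' starting at position 2)
LZ77 triple: (4, 2, 'e')


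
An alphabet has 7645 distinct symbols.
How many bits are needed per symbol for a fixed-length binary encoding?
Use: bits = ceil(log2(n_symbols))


log2(7645) = 12.9003
Bracket: 2^12 = 4096 < 7645 <= 2^13 = 8192
So ceil(log2(7645)) = 13

bits = ceil(log2(7645)) = ceil(12.9003) = 13 bits


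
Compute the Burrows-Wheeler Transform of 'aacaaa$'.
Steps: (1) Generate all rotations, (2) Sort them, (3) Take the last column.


Rotations (sorted):
  0: $aacaaa -> last char: a
  1: a$aacaa -> last char: a
  2: aa$aaca -> last char: a
  3: aaa$aac -> last char: c
  4: aacaaa$ -> last char: $
  5: acaaa$a -> last char: a
  6: caaa$aa -> last char: a


BWT = aaac$aa


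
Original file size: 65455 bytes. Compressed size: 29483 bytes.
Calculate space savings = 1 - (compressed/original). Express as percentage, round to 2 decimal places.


ratio = compressed/original = 29483/65455 = 0.450432
savings = 1 - ratio = 1 - 0.450432 = 0.549568
as a percentage: 0.549568 * 100 = 54.96%

Space savings = 1 - 29483/65455 = 54.96%


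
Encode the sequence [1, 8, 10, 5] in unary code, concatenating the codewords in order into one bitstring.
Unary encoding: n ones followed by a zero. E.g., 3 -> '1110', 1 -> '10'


Encode each number as n ones followed by a terminating 0:
  1 -> 10 (2 bits)
  8 -> 111111110 (9 bits)
  10 -> 11111111110 (11 bits)
  5 -> 111110 (6 bits)
Total length = 2 + 9 + 11 + 6 = 28 bits.

Unary([1, 8, 10, 5]) = 1011111111011111111110111110 (28 bits)


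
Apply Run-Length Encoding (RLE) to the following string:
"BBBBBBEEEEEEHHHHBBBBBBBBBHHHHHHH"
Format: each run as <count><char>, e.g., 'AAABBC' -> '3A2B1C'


Scanning runs left to right:
  i=0: run of 'B' x 6 -> '6B'
  i=6: run of 'E' x 6 -> '6E'
  i=12: run of 'H' x 4 -> '4H'
  i=16: run of 'B' x 9 -> '9B'
  i=25: run of 'H' x 7 -> '7H'

RLE = 6B6E4H9B7H


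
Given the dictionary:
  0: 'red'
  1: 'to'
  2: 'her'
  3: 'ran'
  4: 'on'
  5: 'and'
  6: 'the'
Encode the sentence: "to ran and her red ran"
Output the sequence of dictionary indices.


Look up each word in the dictionary:
  'to' -> 1
  'ran' -> 3
  'and' -> 5
  'her' -> 2
  'red' -> 0
  'ran' -> 3

Encoded: [1, 3, 5, 2, 0, 3]


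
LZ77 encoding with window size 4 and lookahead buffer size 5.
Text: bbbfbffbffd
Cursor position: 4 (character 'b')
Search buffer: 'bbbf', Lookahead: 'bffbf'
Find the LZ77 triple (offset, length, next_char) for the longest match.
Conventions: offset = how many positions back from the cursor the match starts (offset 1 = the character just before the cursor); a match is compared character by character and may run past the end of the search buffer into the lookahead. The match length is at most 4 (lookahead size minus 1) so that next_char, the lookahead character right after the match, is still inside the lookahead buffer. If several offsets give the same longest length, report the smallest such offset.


Try each offset into the search buffer:
  offset=1 (pos 3, char 'f'): match length 0
  offset=2 (pos 2, char 'b'): match length 2
  offset=3 (pos 1, char 'b'): match length 1
  offset=4 (pos 0, char 'b'): match length 1
Longest match has length 2 at offset 2.
next_char = character at position 4 + 2 = 6 -> 'f'

Best match: offset=2, length=2 (matching 'bf' starting at position 2)
LZ77 triple: (2, 2, 'f')


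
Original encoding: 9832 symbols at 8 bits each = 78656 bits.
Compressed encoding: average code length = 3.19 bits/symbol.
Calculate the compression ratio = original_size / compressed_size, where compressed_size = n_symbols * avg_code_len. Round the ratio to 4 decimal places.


original_size = n_symbols * orig_bits = 9832 * 8 = 78656 bits
compressed_size = n_symbols * avg_code_len = 9832 * 3.19 = 31364.08 bits
ratio = original_size / compressed_size = 78656 / 31364.08 = 2.5078

Compression ratio = 2.5078


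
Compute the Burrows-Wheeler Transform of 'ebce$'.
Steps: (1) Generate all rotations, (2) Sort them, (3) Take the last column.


Rotations (sorted):
  0: $ebce -> last char: e
  1: bce$e -> last char: e
  2: ce$eb -> last char: b
  3: e$ebc -> last char: c
  4: ebce$ -> last char: $


BWT = eebc$


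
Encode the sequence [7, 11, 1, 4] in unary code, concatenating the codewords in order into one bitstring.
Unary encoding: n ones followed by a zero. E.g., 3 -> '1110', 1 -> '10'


Encode each number as n ones followed by a terminating 0:
  7 -> 11111110 (8 bits)
  11 -> 111111111110 (12 bits)
  1 -> 10 (2 bits)
  4 -> 11110 (5 bits)
Total length = 8 + 12 + 2 + 5 = 27 bits.

Unary([7, 11, 1, 4]) = 111111101111111111101011110 (27 bits)


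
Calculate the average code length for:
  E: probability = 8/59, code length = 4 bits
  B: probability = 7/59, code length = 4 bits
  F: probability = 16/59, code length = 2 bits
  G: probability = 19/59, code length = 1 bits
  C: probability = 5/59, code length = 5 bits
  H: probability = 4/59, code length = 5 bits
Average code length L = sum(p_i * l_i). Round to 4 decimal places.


Weighted contributions p_i * l_i:
  E: (8/59) * 4 = 32/59
  B: (7/59) * 4 = 28/59
  F: (16/59) * 2 = 32/59
  G: (19/59) * 1 = 19/59
  C: (5/59) * 5 = 25/59
  H: (4/59) * 5 = 20/59
Sum = (32 + 28 + 32 + 19 + 25 + 20)/59 = 156/59

L = 156/59 = 2.6441 bits/symbol


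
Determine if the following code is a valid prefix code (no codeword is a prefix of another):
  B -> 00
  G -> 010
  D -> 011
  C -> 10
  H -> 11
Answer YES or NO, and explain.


Checking each pair (does one codeword prefix another?):
  B='00' vs G='010': no prefix
  B='00' vs D='011': no prefix
  B='00' vs C='10': no prefix
  B='00' vs H='11': no prefix
  G='010' vs B='00': no prefix
  G='010' vs D='011': no prefix
  G='010' vs C='10': no prefix
  G='010' vs H='11': no prefix
  D='011' vs B='00': no prefix
  D='011' vs G='010': no prefix
  D='011' vs C='10': no prefix
  D='011' vs H='11': no prefix
  C='10' vs B='00': no prefix
  C='10' vs G='010': no prefix
  C='10' vs D='011': no prefix
  C='10' vs H='11': no prefix
  H='11' vs B='00': no prefix
  H='11' vs G='010': no prefix
  H='11' vs D='011': no prefix
  H='11' vs C='10': no prefix
No violation found over all pairs.

YES -- this is a valid prefix code. No codeword is a prefix of any other codeword.


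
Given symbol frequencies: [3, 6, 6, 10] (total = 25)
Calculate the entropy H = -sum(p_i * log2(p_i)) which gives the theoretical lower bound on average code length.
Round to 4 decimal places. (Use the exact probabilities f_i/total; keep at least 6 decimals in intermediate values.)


Per-symbol terms -p_i * log2(p_i) with p_i = f_i/25:
  p = 3/25 = 0.120000: log2(p) = -3.058894, -p*log2(p) = 0.367067
  p = 6/25 = 0.240000: log2(p) = -2.058894, -p*log2(p) = 0.494134
  p = 6/25 = 0.240000: log2(p) = -2.058894, -p*log2(p) = 0.494134
  p = 10/25 = 0.400000: log2(p) = -1.321928, -p*log2(p) = 0.528771
H = 0.367067 + 0.494134 + 0.494134 + 0.528771 = 1.884106

H = 1.8841 bits/symbol


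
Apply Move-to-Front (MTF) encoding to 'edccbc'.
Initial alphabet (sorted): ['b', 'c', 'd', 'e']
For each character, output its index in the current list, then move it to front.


MTF encoding:
'e': index 3 in ['b', 'c', 'd', 'e'] -> ['e', 'b', 'c', 'd']
'd': index 3 in ['e', 'b', 'c', 'd'] -> ['d', 'e', 'b', 'c']
'c': index 3 in ['d', 'e', 'b', 'c'] -> ['c', 'd', 'e', 'b']
'c': index 0 in ['c', 'd', 'e', 'b'] -> ['c', 'd', 'e', 'b']
'b': index 3 in ['c', 'd', 'e', 'b'] -> ['b', 'c', 'd', 'e']
'c': index 1 in ['b', 'c', 'd', 'e'] -> ['c', 'b', 'd', 'e']


Output: [3, 3, 3, 0, 3, 1]


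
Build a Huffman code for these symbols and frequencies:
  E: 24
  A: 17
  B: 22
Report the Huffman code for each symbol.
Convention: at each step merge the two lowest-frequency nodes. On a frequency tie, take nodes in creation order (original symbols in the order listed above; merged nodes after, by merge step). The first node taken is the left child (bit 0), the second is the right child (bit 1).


Huffman tree construction:
Step 1: Merge A(17) + B(22) = 39
Step 2: Merge E(24) + (A+B)(39) = 63
Read each symbol's code off the tree from the root (left child = 0, right child = 1).

Codes:
  E: 0 (length 1)
  A: 10 (length 2)
  B: 11 (length 2)
Average code length: 102/63 = 1.6190 bits/symbol


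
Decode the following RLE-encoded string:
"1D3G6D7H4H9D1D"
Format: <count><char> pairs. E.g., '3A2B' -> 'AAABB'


Expanding each <count><char> pair:
  1D -> 'D'
  3G -> 'GGG'
  6D -> 'DDDDDD'
  7H -> 'HHHHHHH'
  4H -> 'HHHH'
  9D -> 'DDDDDDDDD'
  1D -> 'D'

Decoded = DGGGDDDDDDHHHHHHHHHHHDDDDDDDDDD


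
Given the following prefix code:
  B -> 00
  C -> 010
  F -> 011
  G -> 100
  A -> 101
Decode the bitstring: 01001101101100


Decoding step by step:
Bits 010 -> C
Bits 011 -> F
Bits 011 -> F
Bits 011 -> F
Bits 00 -> B


Decoded message: CFFFB


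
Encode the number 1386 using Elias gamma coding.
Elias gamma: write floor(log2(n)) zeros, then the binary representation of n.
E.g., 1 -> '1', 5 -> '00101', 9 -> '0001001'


num_bits = floor(log2(1386)) + 1 = 11
leading_zeros = num_bits - 1 = 10
binary(1386) = 10101101010

Elias gamma(1386) = '0000000000' + '10101101010' = 000000000010101101010 (21 bits)


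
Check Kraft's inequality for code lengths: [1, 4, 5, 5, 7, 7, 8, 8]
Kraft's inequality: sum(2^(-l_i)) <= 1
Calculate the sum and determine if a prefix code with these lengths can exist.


Sum = 2^(-1) + 2^(-4) + 2^(-5) + 2^(-5) + 2^(-7) + 2^(-7) + 2^(-8) + 2^(-8)
    = 0.5 + 0.0625 + 0.03125 + 0.03125 + 0.0078125 + 0.0078125 + 0.00390625 + 0.00390625
    = 166/256 = 0.6484375
Since 0.6484375 <= 1, Kraft's inequality IS satisfied.
A prefix code with these lengths CAN exist.

Kraft sum = 0.6484375. Satisfied.


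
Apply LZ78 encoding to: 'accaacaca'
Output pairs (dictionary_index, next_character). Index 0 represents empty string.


LZ78 encoding steps:
Dictionary: {0: ''}
Step 1: w='' (idx 0), next='a' -> output (0, 'a'), add 'a' as idx 1
Step 2: w='' (idx 0), next='c' -> output (0, 'c'), add 'c' as idx 2
Step 3: w='c' (idx 2), next='a' -> output (2, 'a'), add 'ca' as idx 3
Step 4: w='a' (idx 1), next='c' -> output (1, 'c'), add 'ac' as idx 4
Step 5: w='ac' (idx 4), next='a' -> output (4, 'a'), add 'aca' as idx 5


Encoded: [(0, 'a'), (0, 'c'), (2, 'a'), (1, 'c'), (4, 'a')]


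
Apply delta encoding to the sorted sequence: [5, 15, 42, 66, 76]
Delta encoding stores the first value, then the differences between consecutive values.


First value: 5
Deltas:
  15 - 5 = 10
  42 - 15 = 27
  66 - 42 = 24
  76 - 66 = 10


Delta encoded: [5, 10, 27, 24, 10]


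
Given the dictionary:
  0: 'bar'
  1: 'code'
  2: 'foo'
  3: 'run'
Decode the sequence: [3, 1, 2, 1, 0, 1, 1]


Look up each index in the dictionary:
  3 -> 'run'
  1 -> 'code'
  2 -> 'foo'
  1 -> 'code'
  0 -> 'bar'
  1 -> 'code'
  1 -> 'code'

Decoded: "run code foo code bar code code"


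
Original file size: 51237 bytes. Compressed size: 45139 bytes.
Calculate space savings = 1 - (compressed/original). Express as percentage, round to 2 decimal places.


ratio = compressed/original = 45139/51237 = 0.880984
savings = 1 - ratio = 1 - 0.880984 = 0.119016
as a percentage: 0.119016 * 100 = 11.9%

Space savings = 1 - 45139/51237 = 11.9%


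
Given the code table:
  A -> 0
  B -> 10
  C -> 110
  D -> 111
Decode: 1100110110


Decoding:
110 -> C
0 -> A
110 -> C
110 -> C


Result: CACC


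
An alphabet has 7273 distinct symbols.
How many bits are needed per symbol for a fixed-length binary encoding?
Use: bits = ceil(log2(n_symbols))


log2(7273) = 12.8283
Bracket: 2^12 = 4096 < 7273 <= 2^13 = 8192
So ceil(log2(7273)) = 13

bits = ceil(log2(7273)) = ceil(12.8283) = 13 bits


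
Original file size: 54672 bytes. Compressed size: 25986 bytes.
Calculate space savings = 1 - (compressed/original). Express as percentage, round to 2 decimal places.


ratio = compressed/original = 25986/54672 = 0.475307
savings = 1 - ratio = 1 - 0.475307 = 0.524693
as a percentage: 0.524693 * 100 = 52.47%

Space savings = 1 - 25986/54672 = 52.47%


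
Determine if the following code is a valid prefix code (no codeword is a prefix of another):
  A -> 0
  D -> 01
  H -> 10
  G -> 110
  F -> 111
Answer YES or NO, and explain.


Checking each pair (does one codeword prefix another?):
  A='0' vs D='01': prefix -- VIOLATION

NO -- this is NOT a valid prefix code. A (0) is a prefix of D (01).


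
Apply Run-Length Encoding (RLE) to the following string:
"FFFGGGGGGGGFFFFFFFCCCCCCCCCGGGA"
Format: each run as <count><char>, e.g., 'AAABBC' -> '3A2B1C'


Scanning runs left to right:
  i=0: run of 'F' x 3 -> '3F'
  i=3: run of 'G' x 8 -> '8G'
  i=11: run of 'F' x 7 -> '7F'
  i=18: run of 'C' x 9 -> '9C'
  i=27: run of 'G' x 3 -> '3G'
  i=30: run of 'A' x 1 -> '1A'

RLE = 3F8G7F9C3G1A


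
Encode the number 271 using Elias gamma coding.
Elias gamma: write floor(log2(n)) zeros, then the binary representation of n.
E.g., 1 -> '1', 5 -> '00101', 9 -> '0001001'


num_bits = floor(log2(271)) + 1 = 9
leading_zeros = num_bits - 1 = 8
binary(271) = 100001111

Elias gamma(271) = '00000000' + '100001111' = 00000000100001111 (17 bits)


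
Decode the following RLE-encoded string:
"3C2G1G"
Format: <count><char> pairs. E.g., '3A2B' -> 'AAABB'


Expanding each <count><char> pair:
  3C -> 'CCC'
  2G -> 'GG'
  1G -> 'G'

Decoded = CCCGGG


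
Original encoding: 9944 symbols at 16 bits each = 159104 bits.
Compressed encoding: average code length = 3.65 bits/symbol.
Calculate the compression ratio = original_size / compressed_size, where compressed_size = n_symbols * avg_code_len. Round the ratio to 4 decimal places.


original_size = n_symbols * orig_bits = 9944 * 16 = 159104 bits
compressed_size = n_symbols * avg_code_len = 9944 * 3.65 = 36295.6 bits
ratio = original_size / compressed_size = 159104 / 36295.6 = 4.3836

Compression ratio = 4.3836


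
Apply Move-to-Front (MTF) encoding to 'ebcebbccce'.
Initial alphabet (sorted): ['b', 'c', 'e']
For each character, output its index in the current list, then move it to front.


MTF encoding:
'e': index 2 in ['b', 'c', 'e'] -> ['e', 'b', 'c']
'b': index 1 in ['e', 'b', 'c'] -> ['b', 'e', 'c']
'c': index 2 in ['b', 'e', 'c'] -> ['c', 'b', 'e']
'e': index 2 in ['c', 'b', 'e'] -> ['e', 'c', 'b']
'b': index 2 in ['e', 'c', 'b'] -> ['b', 'e', 'c']
'b': index 0 in ['b', 'e', 'c'] -> ['b', 'e', 'c']
'c': index 2 in ['b', 'e', 'c'] -> ['c', 'b', 'e']
'c': index 0 in ['c', 'b', 'e'] -> ['c', 'b', 'e']
'c': index 0 in ['c', 'b', 'e'] -> ['c', 'b', 'e']
'e': index 2 in ['c', 'b', 'e'] -> ['e', 'c', 'b']


Output: [2, 1, 2, 2, 2, 0, 2, 0, 0, 2]


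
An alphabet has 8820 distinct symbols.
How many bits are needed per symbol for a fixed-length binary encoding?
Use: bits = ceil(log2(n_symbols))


log2(8820) = 13.1066
Bracket: 2^13 = 8192 < 8820 <= 2^14 = 16384
So ceil(log2(8820)) = 14

bits = ceil(log2(8820)) = ceil(13.1066) = 14 bits


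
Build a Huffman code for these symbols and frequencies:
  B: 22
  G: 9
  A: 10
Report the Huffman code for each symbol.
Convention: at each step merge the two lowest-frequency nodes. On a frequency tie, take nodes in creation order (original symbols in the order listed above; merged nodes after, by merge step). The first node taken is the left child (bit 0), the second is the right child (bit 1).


Huffman tree construction:
Step 1: Merge G(9) + A(10) = 19
Step 2: Merge (G+A)(19) + B(22) = 41
Read each symbol's code off the tree from the root (left child = 0, right child = 1).

Codes:
  B: 1 (length 1)
  G: 00 (length 2)
  A: 01 (length 2)
Average code length: 60/41 = 1.4634 bits/symbol


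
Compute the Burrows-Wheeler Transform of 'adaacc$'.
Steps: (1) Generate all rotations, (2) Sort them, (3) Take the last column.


Rotations (sorted):
  0: $adaacc -> last char: c
  1: aacc$ad -> last char: d
  2: acc$ada -> last char: a
  3: adaacc$ -> last char: $
  4: c$adaac -> last char: c
  5: cc$adaa -> last char: a
  6: daacc$a -> last char: a


BWT = cda$caa


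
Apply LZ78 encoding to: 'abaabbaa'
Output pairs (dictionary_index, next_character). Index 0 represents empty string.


LZ78 encoding steps:
Dictionary: {0: ''}
Step 1: w='' (idx 0), next='a' -> output (0, 'a'), add 'a' as idx 1
Step 2: w='' (idx 0), next='b' -> output (0, 'b'), add 'b' as idx 2
Step 3: w='a' (idx 1), next='a' -> output (1, 'a'), add 'aa' as idx 3
Step 4: w='b' (idx 2), next='b' -> output (2, 'b'), add 'bb' as idx 4
Step 5: w='aa' (idx 3), end of input -> output (3, '')


Encoded: [(0, 'a'), (0, 'b'), (1, 'a'), (2, 'b'), (3, '')]


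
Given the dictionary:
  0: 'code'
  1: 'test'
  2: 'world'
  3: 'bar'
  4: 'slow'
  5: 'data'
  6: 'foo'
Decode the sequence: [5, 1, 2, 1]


Look up each index in the dictionary:
  5 -> 'data'
  1 -> 'test'
  2 -> 'world'
  1 -> 'test'

Decoded: "data test world test"


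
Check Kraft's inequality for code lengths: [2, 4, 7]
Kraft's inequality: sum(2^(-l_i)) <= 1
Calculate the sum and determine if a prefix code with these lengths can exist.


Sum = 2^(-2) + 2^(-4) + 2^(-7)
    = 0.25 + 0.0625 + 0.0078125
    = 41/128 = 0.3203125
Since 0.3203125 <= 1, Kraft's inequality IS satisfied.
A prefix code with these lengths CAN exist.

Kraft sum = 0.3203125. Satisfied.


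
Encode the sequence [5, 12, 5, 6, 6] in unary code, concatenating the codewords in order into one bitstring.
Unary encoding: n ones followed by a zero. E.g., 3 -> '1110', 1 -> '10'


Encode each number as n ones followed by a terminating 0:
  5 -> 111110 (6 bits)
  12 -> 1111111111110 (13 bits)
  5 -> 111110 (6 bits)
  6 -> 1111110 (7 bits)
  6 -> 1111110 (7 bits)
Total length = 6 + 13 + 6 + 7 + 7 = 39 bits.

Unary([5, 12, 5, 6, 6]) = 111110111111111111011111011111101111110 (39 bits)


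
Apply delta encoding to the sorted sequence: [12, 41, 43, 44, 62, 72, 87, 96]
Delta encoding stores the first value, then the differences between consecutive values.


First value: 12
Deltas:
  41 - 12 = 29
  43 - 41 = 2
  44 - 43 = 1
  62 - 44 = 18
  72 - 62 = 10
  87 - 72 = 15
  96 - 87 = 9


Delta encoded: [12, 29, 2, 1, 18, 10, 15, 9]


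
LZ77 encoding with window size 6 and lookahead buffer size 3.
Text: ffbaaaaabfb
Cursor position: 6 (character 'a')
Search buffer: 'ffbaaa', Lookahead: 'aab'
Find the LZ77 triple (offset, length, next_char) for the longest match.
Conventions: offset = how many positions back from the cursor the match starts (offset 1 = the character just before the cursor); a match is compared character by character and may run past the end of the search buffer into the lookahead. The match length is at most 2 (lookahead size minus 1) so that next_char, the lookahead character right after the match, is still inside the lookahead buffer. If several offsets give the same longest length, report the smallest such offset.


Try each offset into the search buffer:
  offset=1 (pos 5, char 'a'): match length 2
  offset=2 (pos 4, char 'a'): match length 2
  offset=3 (pos 3, char 'a'): match length 2
  offset=4 (pos 2, char 'b'): match length 0
  offset=5 (pos 1, char 'f'): match length 0
  offset=6 (pos 0, char 'f'): match length 0
Longest match has length 2, found at offsets 1, 2, 3; take the smallest, offset 1.
next_char = character at position 6 + 2 = 8 -> 'b'

Best match: offset=1, length=2 (matching 'aa' starting at position 5)
LZ77 triple: (1, 2, 'b')


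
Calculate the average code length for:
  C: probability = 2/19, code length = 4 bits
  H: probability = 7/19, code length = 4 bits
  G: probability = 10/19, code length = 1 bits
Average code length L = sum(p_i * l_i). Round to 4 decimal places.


Weighted contributions p_i * l_i:
  C: (2/19) * 4 = 8/19
  H: (7/19) * 4 = 28/19
  G: (10/19) * 1 = 10/19
Sum = (8 + 28 + 10)/19 = 46/19

L = 46/19 = 2.4211 bits/symbol


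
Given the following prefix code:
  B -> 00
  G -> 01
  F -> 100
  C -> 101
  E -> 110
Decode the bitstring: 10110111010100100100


Decoding step by step:
Bits 101 -> C
Bits 101 -> C
Bits 110 -> E
Bits 101 -> C
Bits 00 -> B
Bits 100 -> F
Bits 100 -> F


Decoded message: CCECBFF


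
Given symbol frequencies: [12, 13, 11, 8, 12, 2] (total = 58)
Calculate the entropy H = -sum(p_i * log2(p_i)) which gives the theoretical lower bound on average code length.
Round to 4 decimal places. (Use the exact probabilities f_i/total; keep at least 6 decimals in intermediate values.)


Per-symbol terms -p_i * log2(p_i) with p_i = f_i/58:
  p = 12/58 = 0.206897: log2(p) = -2.273018, -p*log2(p) = 0.470280
  p = 13/58 = 0.224138: log2(p) = -2.157541, -p*log2(p) = 0.483587
  p = 11/58 = 0.189655: log2(p) = -2.398549, -p*log2(p) = 0.454897
  p = 8/58 = 0.137931: log2(p) = -2.857981, -p*log2(p) = 0.394204
  p = 12/58 = 0.206897: log2(p) = -2.273018, -p*log2(p) = 0.470280
  p = 2/58 = 0.034483: log2(p) = -4.857981, -p*log2(p) = 0.167517
H = 0.470280 + 0.483587 + 0.454897 + 0.394204 + 0.470280 + 0.167517 = 2.440765

H = 2.4408 bits/symbol


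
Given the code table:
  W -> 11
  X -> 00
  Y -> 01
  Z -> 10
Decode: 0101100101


Decoding:
01 -> Y
01 -> Y
10 -> Z
01 -> Y
01 -> Y


Result: YYZYY


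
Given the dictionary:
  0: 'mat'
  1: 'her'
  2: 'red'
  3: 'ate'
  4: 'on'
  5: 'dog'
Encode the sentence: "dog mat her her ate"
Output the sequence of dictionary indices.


Look up each word in the dictionary:
  'dog' -> 5
  'mat' -> 0
  'her' -> 1
  'her' -> 1
  'ate' -> 3

Encoded: [5, 0, 1, 1, 3]


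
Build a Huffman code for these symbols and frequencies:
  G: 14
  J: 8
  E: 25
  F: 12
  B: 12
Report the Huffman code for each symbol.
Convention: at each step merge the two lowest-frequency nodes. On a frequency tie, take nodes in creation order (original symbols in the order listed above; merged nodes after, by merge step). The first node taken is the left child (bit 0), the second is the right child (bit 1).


Huffman tree construction:
Step 1: Merge J(8) + F(12) = 20
Step 2: Merge B(12) + G(14) = 26
Step 3: Merge (J+F)(20) + E(25) = 45
Step 4: Merge (B+G)(26) + ((J+F)+E)(45) = 71
Read each symbol's code off the tree from the root (left child = 0, right child = 1).

Codes:
  G: 01 (length 2)
  J: 100 (length 3)
  E: 11 (length 2)
  F: 101 (length 3)
  B: 00 (length 2)
Average code length: 162/71 = 2.2817 bits/symbol
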